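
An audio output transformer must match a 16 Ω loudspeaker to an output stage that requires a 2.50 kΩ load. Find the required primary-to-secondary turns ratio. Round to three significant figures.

N_p/N_s ≈ 12.5

Z_p/Z_s = (N_p/N_s)², so N_p/N_s = √(2500/16) = √156 = 12.5.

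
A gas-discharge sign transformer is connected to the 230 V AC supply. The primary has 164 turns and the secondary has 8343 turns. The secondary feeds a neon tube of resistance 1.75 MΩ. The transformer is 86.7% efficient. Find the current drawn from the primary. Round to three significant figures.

V_s = 230 × 8343/164 = 11701 V.
I_s = V_s/R = 11701/(1.75×10^6) = 0.0066860 A.
P_out = V_s I_s = 11701 × 0.0066860 = 78.230 W.
P_in = P_out/η = 78.230/0.867 = 90.231 W.
I_p = P_in/V_p = 90.231/230 = 0.392 A.

I_p ≈ 0.392 A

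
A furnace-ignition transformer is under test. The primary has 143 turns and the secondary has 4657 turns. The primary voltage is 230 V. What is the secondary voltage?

V_s/V_p = N_s/N_p, so V_s = 230 × 4657/143 = 7490 V.

V_s ≈ 7490 V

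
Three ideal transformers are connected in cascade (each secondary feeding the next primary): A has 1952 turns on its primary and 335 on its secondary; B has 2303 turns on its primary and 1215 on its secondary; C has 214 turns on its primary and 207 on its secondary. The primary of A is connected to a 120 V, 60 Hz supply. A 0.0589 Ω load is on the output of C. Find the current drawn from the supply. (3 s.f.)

After A: V = 120.00 × 335/1952 = 20.594 V.
After B: V = 20.594 × 1215/2303 = 10.865 V.
After C: V = 10.865 × 207/214 = 10.510 V.
I_load = 10.510/0.0589 = 178.43 A, so P_out = 10.510 × 178.43 = 1875.2 W.
All ideal ⇒ P_in = P_out, so I_supply = 1875.2/120 = 15.6 A.

I_supply ≈ 15.6 A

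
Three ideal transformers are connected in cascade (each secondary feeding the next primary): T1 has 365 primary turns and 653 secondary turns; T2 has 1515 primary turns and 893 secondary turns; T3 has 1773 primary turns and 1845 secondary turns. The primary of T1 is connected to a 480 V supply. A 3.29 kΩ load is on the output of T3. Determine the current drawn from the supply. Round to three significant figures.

After T1: V = 480.00 × 653/365 = 858.74 V.
After T2: V = 858.74 × 893/1515 = 506.17 V.
After T3: V = 506.17 × 1845/1773 = 526.73 V.
I_load = 526.73/3290 = 0.16010 A, so P_out = 526.73 × 0.16010 = 84.330 W.
All ideal ⇒ P_in = P_out, so I_supply = 84.330/480 = 0.176 A.

I_supply ≈ 0.176 A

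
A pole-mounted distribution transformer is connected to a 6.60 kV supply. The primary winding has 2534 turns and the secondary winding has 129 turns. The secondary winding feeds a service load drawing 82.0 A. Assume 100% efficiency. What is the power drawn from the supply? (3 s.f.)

P ≈ 27600 W

I_p = I_s × N_s/N_p = 82.0 × 129/2534 = 4.1744 A.
P = V_p I_p = 6600 × 4.1744 = 27600 W.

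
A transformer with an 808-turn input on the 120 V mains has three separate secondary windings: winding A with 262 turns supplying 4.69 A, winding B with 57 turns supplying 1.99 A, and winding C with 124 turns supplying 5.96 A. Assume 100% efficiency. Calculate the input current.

I_in ≈ 2.58 A

V_A = 120 × 262/808 = 38.911 V; V_B = 120 × 57/808 = 8.4653 V; V_C = 120 × 124/808 = 18.416 V.
P_out = V_A I_A + V_B I_B + V_C I_C = 38.911×4.69 + 8.4653×1.99 + 18.416×5.96 = 182.49 + 16.846 + 109.76 = 309.10 W.
Ideal ⇒ P_in = P_out, so I_in = P_out/V_in = 309.10/120 = 2.58 A.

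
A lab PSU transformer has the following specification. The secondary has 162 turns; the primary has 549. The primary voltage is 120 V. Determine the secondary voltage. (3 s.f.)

V_s ≈ 35.4 V

V_s/V_p = N_s/N_p, so V_s = 120 × 162/549 = 35.4 V.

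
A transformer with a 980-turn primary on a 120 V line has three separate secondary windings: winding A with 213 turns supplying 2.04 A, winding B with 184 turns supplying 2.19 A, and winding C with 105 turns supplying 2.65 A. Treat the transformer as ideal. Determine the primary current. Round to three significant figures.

I_p ≈ 1.14 A

V_A = 120 × 213/980 = 26.082 V; V_B = 120 × 184/980 = 22.531 V; V_C = 120 × 105/980 = 12.857 V.
P_out = V_A I_A + V_B I_B + V_C I_C = 26.082×2.04 + 22.531×2.19 + 12.857×2.65 = 53.207 + 49.342 + 34.071 = 136.62 W.
Ideal ⇒ P_in = P_out, so I_p = P_out/V_p = 136.62/120 = 1.14 A.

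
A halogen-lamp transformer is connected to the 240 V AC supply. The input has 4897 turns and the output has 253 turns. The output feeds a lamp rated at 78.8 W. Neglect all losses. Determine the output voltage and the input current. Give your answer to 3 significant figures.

V_out ≈ 12.4 V, I_in ≈ 0.328 A

V_out = V_in × N_out/N_in = 240 × 253/4897 = 12.399 V.
I_out = P/V_out = 78.8/12.399 = 6.3551 A.
I_in = I_out × N_out/N_in = 6.3551 × 253/4897 = 0.328 A.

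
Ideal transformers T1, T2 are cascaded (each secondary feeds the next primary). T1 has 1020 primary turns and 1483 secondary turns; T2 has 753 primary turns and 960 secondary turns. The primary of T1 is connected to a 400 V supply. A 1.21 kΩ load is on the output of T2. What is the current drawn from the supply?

I_supply ≈ 1.14 A

After T1: V = 400.00 × 1483/1020 = 581.57 V.
After T2: V = 581.57 × 960/753 = 741.44 V.
I_load = 741.44/1210 = 0.61276 A, so P_out = 741.44 × 0.61276 = 454.33 W.
All ideal ⇒ P_in = P_out, so I_supply = 454.33/400 = 1.14 A.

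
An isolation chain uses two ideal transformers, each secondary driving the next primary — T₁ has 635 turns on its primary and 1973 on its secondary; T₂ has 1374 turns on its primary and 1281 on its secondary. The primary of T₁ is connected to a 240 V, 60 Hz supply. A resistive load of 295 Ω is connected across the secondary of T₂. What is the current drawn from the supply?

After T₁: V = 240.00 × 1973/635 = 745.70 V.
After T₂: V = 745.70 × 1281/1374 = 695.23 V.
I_load = 695.23/295 = 2.3567 A, so P_out = 695.23 × 2.3567 = 1638.4 W.
All ideal ⇒ P_in = P_out, so I_supply = 1638.4/240 = 6.83 A.

I_supply ≈ 6.83 A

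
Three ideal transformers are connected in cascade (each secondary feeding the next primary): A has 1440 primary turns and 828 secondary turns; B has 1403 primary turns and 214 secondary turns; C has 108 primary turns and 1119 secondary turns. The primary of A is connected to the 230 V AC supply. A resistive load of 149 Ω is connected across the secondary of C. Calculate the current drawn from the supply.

After A: V = 230.00 × 828/1440 = 132.25 V.
After B: V = 132.25 × 214/1403 = 20.172 V.
After C: V = 20.172 × 1119/108 = 209.01 V.
I_load = 209.01/149 = 1.4027 A, so P_out = 209.01 × 1.4027 = 293.18 W.
All ideal ⇒ P_in = P_out, so I_supply = 293.18/230 = 1.27 A.

I_supply ≈ 1.27 A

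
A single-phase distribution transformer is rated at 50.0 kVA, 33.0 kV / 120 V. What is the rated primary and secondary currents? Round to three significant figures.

I_p = S/V_p = 50000/33000 = 1.52 A.
I_s = S/V_s = 50000/120 = 417 A.

I_p ≈ 1.52 A, I_s ≈ 417 A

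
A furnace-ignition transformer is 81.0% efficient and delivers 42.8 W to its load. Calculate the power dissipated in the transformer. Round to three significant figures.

P_loss ≈ 10.0 W

P_in = P_out/η = 42.8/0.810 = 52.8395 W.
P_loss = P_in − P_out = 52.8395 − 42.8 = 10.0 W.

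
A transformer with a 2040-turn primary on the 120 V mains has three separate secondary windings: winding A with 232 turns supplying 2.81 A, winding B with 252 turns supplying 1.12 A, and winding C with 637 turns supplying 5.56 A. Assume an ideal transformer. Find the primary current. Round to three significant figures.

V_A = 120 × 232/2040 = 13.647 V; V_B = 120 × 252/2040 = 14.824 V; V_C = 120 × 637/2040 = 37.471 V.
P_out = V_A I_A + V_B I_B + V_C I_C = 13.647×2.81 + 14.824×1.12 + 37.471×5.56 = 38.348 + 16.602 + 208.34 = 263.29 W.
Ideal ⇒ P_in = P_out, so I_p = P_out/V_p = 263.29/120 = 2.19 A.

I_p ≈ 2.19 A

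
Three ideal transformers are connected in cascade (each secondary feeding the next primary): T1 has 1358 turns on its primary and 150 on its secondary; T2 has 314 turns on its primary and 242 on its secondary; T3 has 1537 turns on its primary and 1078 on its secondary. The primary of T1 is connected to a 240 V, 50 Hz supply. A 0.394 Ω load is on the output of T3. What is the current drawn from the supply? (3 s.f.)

I_supply ≈ 2.17 A

After T1: V = 240.00 × 150/1358 = 26.510 V.
After T2: V = 26.510 × 242/314 = 20.431 V.
After T3: V = 20.431 × 1078/1537 = 14.330 V.
I_load = 14.330/0.394 = 36.369 A, so P_out = 14.330 × 36.369 = 521.16 W.
All ideal ⇒ P_in = P_out, so I_supply = 521.16/240 = 2.17 A.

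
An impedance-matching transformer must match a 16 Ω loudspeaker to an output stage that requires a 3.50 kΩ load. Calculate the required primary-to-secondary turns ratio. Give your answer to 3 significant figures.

Z_p/Z_s = (N_p/N_s)², so N_p/N_s = √(3500/16) = √219 = 14.8.

N_p/N_s ≈ 14.8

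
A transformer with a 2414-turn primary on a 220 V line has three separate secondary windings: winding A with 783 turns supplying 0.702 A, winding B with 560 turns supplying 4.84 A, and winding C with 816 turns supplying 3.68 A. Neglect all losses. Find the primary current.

V_A = 220 × 783/2414 = 71.359 V; V_B = 220 × 560/2414 = 51.036 V; V_C = 220 × 816/2414 = 74.366 V.
P_out = V_A I_A + V_B I_B + V_C I_C = 71.359×0.702 + 51.036×4.84 + 74.366×3.68 = 50.094 + 247.01 + 273.67 = 570.77 W.
Ideal ⇒ P_in = P_out, so I_p = P_out/V_p = 570.77/220 = 2.59 A.

I_p ≈ 2.59 A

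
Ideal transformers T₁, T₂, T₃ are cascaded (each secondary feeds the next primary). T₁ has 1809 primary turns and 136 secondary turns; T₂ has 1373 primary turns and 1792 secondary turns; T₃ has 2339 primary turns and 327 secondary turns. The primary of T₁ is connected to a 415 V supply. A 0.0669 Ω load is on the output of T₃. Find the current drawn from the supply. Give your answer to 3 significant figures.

I_supply ≈ 1.17 A

After T₁: V = 415.00 × 136/1809 = 31.200 V.
After T₂: V = 31.200 × 1792/1373 = 40.721 V.
After T₃: V = 40.721 × 327/2339 = 5.6929 V.
I_load = 5.6929/0.0669 = 85.096 A, so P_out = 5.6929 × 85.096 = 484.44 W.
All ideal ⇒ P_in = P_out, so I_supply = 484.44/415 = 1.17 A.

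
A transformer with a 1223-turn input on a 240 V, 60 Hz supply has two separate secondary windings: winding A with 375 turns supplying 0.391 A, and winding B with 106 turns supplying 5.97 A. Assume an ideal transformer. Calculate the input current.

V_A = 240 × 375/1223 = 73.590 V; V_B = 240 × 106/1223 = 20.801 V.
P_out = V_A I_A + V_B I_B = 73.590×0.391 + 20.801×5.97 = 28.774 + 124.18 = 152.96 W.
Ideal ⇒ P_in = P_out, so I_in = P_out/V_in = 152.96/240 = 0.637 A.

I_in ≈ 0.637 A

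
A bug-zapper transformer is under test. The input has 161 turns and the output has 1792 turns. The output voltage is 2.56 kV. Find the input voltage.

V_in/V_out = N_in/N_out, so V_in = 2560 × 161/1792 = 230 V.

V_in ≈ 230 V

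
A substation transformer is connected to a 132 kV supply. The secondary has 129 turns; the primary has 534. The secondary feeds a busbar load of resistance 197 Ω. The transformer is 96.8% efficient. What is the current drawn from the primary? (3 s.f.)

I_p ≈ 40.4 A

V_s = 132000 × 129/534 = 31888 V.
I_s = V_s/R = 31888/197 = 161.87 A.
P_out = V_s I_s = 31888 × 161.87 = 5.1615×10^6 W.
P_in = P_out/η = 5.1615×10^6/0.968 = 5.3322×10^6 W.
I_p = P_in/V_p = 5.3322×10^6/132000 = 40.4 A.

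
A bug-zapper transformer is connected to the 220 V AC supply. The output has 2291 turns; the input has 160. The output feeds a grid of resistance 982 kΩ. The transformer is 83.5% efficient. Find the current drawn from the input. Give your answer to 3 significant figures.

V_out = 220 × 2291/160 = 3150.1 V.
I_out = V_out/R = 3150.1/982000 = 0.0032079 A.
P_out = V_out I_out = 3150.1 × 0.0032079 = 10.105 W.
P_in = P_out/η = 10.105/0.835 = 12.102 W.
I_in = P_in/V_in = 12.102/220 = 0.0550 A.

I_in ≈ 0.0550 A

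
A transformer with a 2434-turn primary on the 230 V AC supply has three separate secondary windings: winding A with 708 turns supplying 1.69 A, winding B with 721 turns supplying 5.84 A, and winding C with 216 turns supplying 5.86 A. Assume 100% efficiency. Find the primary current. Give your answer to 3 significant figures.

V_A = 230 × 708/2434 = 66.902 V; V_B = 230 × 721/2434 = 68.131 V; V_C = 230 × 216/2434 = 20.411 V.
P_out = V_A I_A + V_B I_B + V_C I_C = 66.902×1.69 + 68.131×5.84 + 20.411×5.86 = 113.06 + 397.88 + 119.61 = 630.56 W.
Ideal ⇒ P_in = P_out, so I_p = P_out/V_p = 630.56/230 = 2.74 A.

I_p ≈ 2.74 A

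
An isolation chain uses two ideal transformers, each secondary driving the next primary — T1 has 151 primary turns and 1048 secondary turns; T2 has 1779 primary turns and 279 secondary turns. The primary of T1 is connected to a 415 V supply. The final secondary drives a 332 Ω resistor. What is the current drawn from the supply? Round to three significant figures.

I_supply ≈ 1.48 A

Secondary of T1: V = 415.00 × 1048/151 = 2880.3 V.
Secondary of T2: V = 2880.3 × 279/1779 = 451.71 V.
I_load = 451.71/332 = 1.3606 A, so P_out = 451.71 × 1.3606 = 614.59 W.
All ideal ⇒ P_in = P_out, so I_supply = 614.59/415 = 1.48 A.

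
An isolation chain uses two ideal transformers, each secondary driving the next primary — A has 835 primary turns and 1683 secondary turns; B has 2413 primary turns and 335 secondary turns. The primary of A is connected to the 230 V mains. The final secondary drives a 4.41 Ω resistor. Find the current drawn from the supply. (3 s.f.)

I_supply ≈ 4.08 A

Secondary of A: V = 230.00 × 1683/835 = 463.58 V.
Secondary of B: V = 463.58 × 335/2413 = 64.360 V.
I_load = 64.360/4.41 = 14.594 A, so P_out = 64.360 × 14.594 = 939.26 W.
All ideal ⇒ P_in = P_out, so I_supply = 939.26/230 = 4.08 A.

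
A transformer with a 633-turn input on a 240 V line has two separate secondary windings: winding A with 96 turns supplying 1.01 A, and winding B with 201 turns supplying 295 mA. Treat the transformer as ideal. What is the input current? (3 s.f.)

I_in ≈ 0.247 A

V_A = 240 × 96/633 = 36.398 V; V_B = 240 × 201/633 = 76.209 V.
P_out = V_A I_A + V_B I_B = 36.398×1.01 + 76.209×0.295 = 36.762 + 22.482 = 59.244 W.
Ideal ⇒ P_in = P_out, so I_in = P_out/V_in = 59.244/240 = 0.247 A.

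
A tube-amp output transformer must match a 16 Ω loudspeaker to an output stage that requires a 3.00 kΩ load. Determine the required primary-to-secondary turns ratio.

Z_p/Z_s = (N_p/N_s)², so N_p/N_s = √(3000/16) = √188 = 13.7.

N_p/N_s ≈ 13.7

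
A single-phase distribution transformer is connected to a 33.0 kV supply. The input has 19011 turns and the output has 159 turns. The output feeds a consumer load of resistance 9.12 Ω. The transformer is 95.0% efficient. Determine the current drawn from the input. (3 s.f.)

I_in ≈ 0.266 A

V_out = 33000 × 159/19011 = 276.00 V.
I_out = V_out/R = 276.00/9.12 = 30.263 A.
P_out = V_out I_out = 276.00 × 30.263 = 8352.5 W.
P_in = P_out/η = 8352.5/0.950 = 8792.1 W.
I_in = P_in/V_in = 8792.1/33000 = 0.266 A.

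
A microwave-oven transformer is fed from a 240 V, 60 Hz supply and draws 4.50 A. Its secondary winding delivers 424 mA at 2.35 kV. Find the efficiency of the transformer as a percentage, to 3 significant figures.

η ≈ 92.3%

P_in = 240 × 4.50 = 1080.00 W.
P_out = 2350 × 0.424 = 996.400 W.
η = P_out/P_in = 996.400/1080.00 = 0.923.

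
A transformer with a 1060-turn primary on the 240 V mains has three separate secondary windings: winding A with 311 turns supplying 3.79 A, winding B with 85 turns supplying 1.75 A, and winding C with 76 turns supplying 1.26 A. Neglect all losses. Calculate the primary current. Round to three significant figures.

I_p ≈ 1.34 A

V_A = 240 × 311/1060 = 70.415 V; V_B = 240 × 85/1060 = 19.245 V; V_C = 240 × 76/1060 = 17.208 V.
P_out = V_A I_A + V_B I_B + V_C I_C = 70.415×3.79 + 19.245×1.75 + 17.208×1.26 = 266.87 + 33.679 + 21.682 = 322.23 W.
Ideal ⇒ P_in = P_out, so I_p = P_out/V_p = 322.23/240 = 1.34 A.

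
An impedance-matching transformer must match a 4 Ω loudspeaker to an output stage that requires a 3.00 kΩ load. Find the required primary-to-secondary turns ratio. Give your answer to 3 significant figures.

Z_p/Z_s = (N_p/N_s)², so N_p/N_s = √(3000/4) = √750 = 27.4.

N_p/N_s ≈ 27.4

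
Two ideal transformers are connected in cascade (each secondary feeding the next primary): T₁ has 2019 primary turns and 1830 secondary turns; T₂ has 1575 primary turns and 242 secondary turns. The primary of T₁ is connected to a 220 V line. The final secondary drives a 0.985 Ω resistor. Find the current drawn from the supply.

I_supply ≈ 4.33 A

Secondary of T₁: V = 220.00 × 1830/2019 = 199.41 V.
Secondary of T₂: V = 199.41 × 242/1575 = 30.639 V.
I_load = 30.639/0.985 = 31.105 A, so P_out = 30.639 × 31.105 = 953.03 W.
All ideal ⇒ P_in = P_out, so I_supply = 953.03/220 = 4.33 A.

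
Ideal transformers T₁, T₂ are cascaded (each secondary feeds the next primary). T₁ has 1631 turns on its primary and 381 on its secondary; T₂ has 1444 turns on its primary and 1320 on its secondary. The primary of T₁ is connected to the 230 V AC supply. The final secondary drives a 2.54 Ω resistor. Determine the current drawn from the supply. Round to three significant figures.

I_supply ≈ 4.13 A

After T₁: V = 230.00 × 381/1631 = 53.728 V.
After T₂: V = 53.728 × 1320/1444 = 49.114 V.
I_load = 49.114/2.54 = 19.336 A, so P_out = 49.114 × 19.336 = 949.68 W.
All ideal ⇒ P_in = P_out, so I_supply = 949.68/230 = 4.13 A.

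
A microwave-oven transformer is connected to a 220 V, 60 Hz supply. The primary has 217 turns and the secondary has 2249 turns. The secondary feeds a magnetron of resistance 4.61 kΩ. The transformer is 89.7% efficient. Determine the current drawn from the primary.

I_p ≈ 5.71 A

V_s = 220 × 2249/217 = 2280.1 V.
I_s = V_s/R = 2280.1/4610 = 0.49460 A.
P_out = V_s I_s = 2280.1 × 0.49460 = 1127.7 W.
P_in = P_out/η = 1127.7/0.897 = 1257.2 W.
I_p = P_in/V_p = 1257.2/220 = 5.71 A.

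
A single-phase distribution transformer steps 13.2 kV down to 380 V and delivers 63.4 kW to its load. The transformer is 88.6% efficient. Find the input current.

P_in = P_out/η = 63400/0.886 = 71558 W.
I_in = P_in/V_in = 71558/13200 = 5.42 A.

I_in ≈ 5.42 A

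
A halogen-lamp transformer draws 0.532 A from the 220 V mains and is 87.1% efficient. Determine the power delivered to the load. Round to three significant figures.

P_in = V_in I_in = 220 × 0.532 = 117.04 W.
P_out = η P_in = 0.871 × 117.04 = 102 W.

P_out ≈ 102 W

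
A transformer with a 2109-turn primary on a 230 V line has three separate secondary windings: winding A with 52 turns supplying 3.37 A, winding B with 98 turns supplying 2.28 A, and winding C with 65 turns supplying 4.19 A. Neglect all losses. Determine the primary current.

I_p ≈ 0.318 A

V_A = 230 × 52/2109 = 5.6709 V; V_B = 230 × 98/2109 = 10.688 V; V_C = 230 × 65/2109 = 7.0887 V.
P_out = V_A I_A + V_B I_B + V_C I_C = 5.6709×3.37 + 10.688×2.28 + 7.0887×4.19 = 19.111 + 24.368 + 29.702 = 73.180 W.
Ideal ⇒ P_in = P_out, so I_p = P_out/V_p = 73.180/230 = 0.318 A.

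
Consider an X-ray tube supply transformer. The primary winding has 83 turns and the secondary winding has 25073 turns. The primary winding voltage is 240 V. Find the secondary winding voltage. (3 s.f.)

V_s/V_p = N_s/N_p, so V_s = 240 × 25073/83 = 72500 V.

V_s ≈ 72500 V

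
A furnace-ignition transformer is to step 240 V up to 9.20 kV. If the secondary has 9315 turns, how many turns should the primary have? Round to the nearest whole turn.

N_p = 243 turns

N_p/N_s = V_p/V_s, so N_p = 9315 × 240/9200 = 243.0 ≈ 243 turns.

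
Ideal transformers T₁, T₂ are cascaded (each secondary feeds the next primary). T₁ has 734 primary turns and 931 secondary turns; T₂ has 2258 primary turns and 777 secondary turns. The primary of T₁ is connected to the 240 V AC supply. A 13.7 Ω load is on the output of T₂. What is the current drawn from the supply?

Secondary of T₁: V = 240.00 × 931/734 = 304.41 V.
Secondary of T₂: V = 304.41 × 777/2258 = 104.75 V.
I_load = 104.75/13.7 = 7.6461 A, so P_out = 104.75 × 7.6461 = 800.95 W.
All ideal ⇒ P_in = P_out, so I_supply = 800.95/240 = 3.34 A.

I_supply ≈ 3.34 A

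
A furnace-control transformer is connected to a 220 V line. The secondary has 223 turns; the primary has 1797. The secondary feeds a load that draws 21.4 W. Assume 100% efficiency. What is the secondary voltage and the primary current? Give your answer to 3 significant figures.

V_s ≈ 27.3 V, I_p ≈ 0.0973 A

V_s = V_p × N_s/N_p = 220 × 223/1797 = 27.301 V.
I_s = P/V_s = 21.4/27.301 = 0.78385 A.
I_p = I_s × N_s/N_p = 0.78385 × 223/1797 = 0.0973 A.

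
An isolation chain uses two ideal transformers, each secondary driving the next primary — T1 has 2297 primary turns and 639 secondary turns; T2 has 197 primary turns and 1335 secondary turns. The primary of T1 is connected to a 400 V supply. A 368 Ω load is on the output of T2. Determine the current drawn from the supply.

I_supply ≈ 3.86 A

After T1: V = 400.00 × 639/2297 = 111.28 V.
After T2: V = 111.28 × 1335/197 = 754.08 V.
I_load = 754.08/368 = 2.0491 A, so P_out = 754.08 × 2.0491 = 1545.2 W.
All ideal ⇒ P_in = P_out, so I_supply = 1545.2/400 = 3.86 A.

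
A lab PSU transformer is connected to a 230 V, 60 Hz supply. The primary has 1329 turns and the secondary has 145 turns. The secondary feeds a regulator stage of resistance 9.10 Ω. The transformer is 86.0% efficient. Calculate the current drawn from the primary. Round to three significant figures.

I_p ≈ 0.350 A

V_s = 230 × 145/1329 = 25.094 V.
I_s = V_s/R = 25.094/9.10 = 2.7576 A.
P_out = V_s I_s = 25.094 × 2.7576 = 69.199 W.
P_in = P_out/η = 69.199/0.860 = 80.464 W.
I_p = P_in/V_p = 80.464/230 = 0.350 A.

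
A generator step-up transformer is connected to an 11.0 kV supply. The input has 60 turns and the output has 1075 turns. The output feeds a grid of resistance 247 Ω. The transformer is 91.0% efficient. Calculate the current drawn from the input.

I_in ≈ 15700 A

V_out = 11000 × 1075/60 = 197080 V.
I_out = V_out/R = 197080/247 = 797.91 A.
P_out = V_out I_out = 197080 × 797.91 = 1.5725×10^8 W.
P_in = P_out/η = 1.5725×10^8/0.910 = 1.7281×10^8 W.
I_in = P_in/V_in = 1.7281×10^8/11000 = 15700 A.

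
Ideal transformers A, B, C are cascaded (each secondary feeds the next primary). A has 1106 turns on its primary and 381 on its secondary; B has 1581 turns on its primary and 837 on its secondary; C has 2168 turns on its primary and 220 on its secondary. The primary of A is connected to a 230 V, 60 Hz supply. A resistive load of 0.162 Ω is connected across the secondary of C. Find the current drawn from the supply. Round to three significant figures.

I_supply ≈ 0.486 A

After A: V = 230.00 × 381/1106 = 79.231 V.
After B: V = 79.231 × 837/1581 = 41.946 V.
After C: V = 41.946 × 220/2168 = 4.2565 V.
I_load = 4.2565/0.162 = 26.275 A, so P_out = 4.2565 × 26.275 = 111.84 W.
All ideal ⇒ P_in = P_out, so I_supply = 111.84/230 = 0.486 A.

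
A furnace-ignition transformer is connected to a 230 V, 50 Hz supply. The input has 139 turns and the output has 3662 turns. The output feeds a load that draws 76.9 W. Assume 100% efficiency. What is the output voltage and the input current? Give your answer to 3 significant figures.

V_out = V_in × N_out/N_in = 230 × 3662/139 = 6059.4 V.
I_out = P/V_out = 76.9/6059.4 = 0.012691 A.
I_in = I_out × N_out/N_in = 0.012691 × 3662/139 = 0.334 A.

V_out ≈ 6060 V, I_in ≈ 0.334 A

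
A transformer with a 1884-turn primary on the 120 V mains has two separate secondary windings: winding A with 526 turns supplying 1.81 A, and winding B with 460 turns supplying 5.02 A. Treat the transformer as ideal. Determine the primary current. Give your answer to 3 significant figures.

I_p ≈ 1.73 A

V_A = 120 × 526/1884 = 33.503 V; V_B = 120 × 460/1884 = 29.299 V.
P_out = V_A I_A + V_B I_B = 33.503×1.81 + 29.299×5.02 = 60.641 + 147.08 = 207.72 W.
Ideal ⇒ P_in = P_out, so I_p = P_out/V_p = 207.72/120 = 1.73 A.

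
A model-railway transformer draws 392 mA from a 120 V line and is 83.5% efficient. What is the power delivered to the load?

P_in = V_in I_in = 120 × 0.392 = 47.040 W.
P_out = η P_in = 0.835 × 47.040 = 39.3 W.

P_out ≈ 39.3 W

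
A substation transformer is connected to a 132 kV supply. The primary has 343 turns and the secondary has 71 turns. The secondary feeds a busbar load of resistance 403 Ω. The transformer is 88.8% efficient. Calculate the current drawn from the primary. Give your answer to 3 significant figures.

V_s = 132000 × 71/343 = 27324 V.
I_s = V_s/R = 27324/403 = 67.801 A.
P_out = V_s I_s = 27324 × 67.801 = 1.8526×10^6 W.
P_in = P_out/η = 1.8526×10^6/0.888 = 2.0862×10^6 W.
I_p = P_in/V_p = 2.0862×10^6/132000 = 15.8 A.

I_p ≈ 15.8 A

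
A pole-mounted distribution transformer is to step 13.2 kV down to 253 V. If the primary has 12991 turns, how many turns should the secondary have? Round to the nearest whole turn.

N_s = 249 turns

N_s/N_p = V_s/V_p, so N_s = 12991 × 253/13200 = 249.0 ≈ 249 turns.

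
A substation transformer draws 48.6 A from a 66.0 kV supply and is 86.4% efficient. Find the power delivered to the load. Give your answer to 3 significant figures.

P_out ≈ 2.77×10^6 W

P_in = V_p I_p = 66000 × 48.6 = 3.2076×10^6 W.
P_out = η P_in = 0.864 × 3.2076×10^6 = 2.77×10^6 W.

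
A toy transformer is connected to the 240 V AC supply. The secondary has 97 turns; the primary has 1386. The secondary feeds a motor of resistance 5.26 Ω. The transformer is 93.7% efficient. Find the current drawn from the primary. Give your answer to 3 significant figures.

I_p ≈ 0.239 A

V_s = 240 × 97/1386 = 16.797 V.
I_s = V_s/R = 16.797/5.26 = 3.1933 A.
P_out = V_s I_s = 16.797 × 3.1933 = 53.636 W.
P_in = P_out/η = 53.636/0.937 = 57.242 W.
I_p = P_in/V_p = 57.242/240 = 0.239 A.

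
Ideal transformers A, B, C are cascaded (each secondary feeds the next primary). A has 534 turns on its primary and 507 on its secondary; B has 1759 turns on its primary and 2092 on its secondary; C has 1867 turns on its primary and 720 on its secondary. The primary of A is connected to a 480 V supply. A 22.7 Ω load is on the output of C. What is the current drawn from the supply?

Secondary of A: V = 480.00 × 507/534 = 455.73 V.
Secondary of B: V = 455.73 × 2092/1759 = 542.01 V.
Secondary of C: V = 542.01 × 720/1867 = 209.02 V.
I_load = 209.02/22.7 = 9.2080 A, so P_out = 209.02 × 9.2080 = 1924.7 W.
All ideal ⇒ P_in = P_out, so I_supply = 1924.7/480 = 4.01 A.

I_supply ≈ 4.01 A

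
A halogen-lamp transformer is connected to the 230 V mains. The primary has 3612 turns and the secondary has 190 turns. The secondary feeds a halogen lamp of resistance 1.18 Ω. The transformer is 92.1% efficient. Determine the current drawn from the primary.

I_p ≈ 0.586 A

V_s = 230 × 190/3612 = 12.099 V.
I_s = V_s/R = 12.099/1.18 = 10.253 A.
P_out = V_s I_s = 12.099 × 10.253 = 124.05 W.
P_in = P_out/η = 124.05/0.921 = 134.69 W.
I_p = P_in/V_p = 134.69/230 = 0.586 A.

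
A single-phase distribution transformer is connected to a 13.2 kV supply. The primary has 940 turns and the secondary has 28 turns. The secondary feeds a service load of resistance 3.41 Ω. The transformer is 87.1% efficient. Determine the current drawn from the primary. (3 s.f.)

I_p ≈ 3.94 A

V_s = 13200 × 28/940 = 393.19 V.
I_s = V_s/R = 393.19/3.41 = 115.31 A.
P_out = V_s I_s = 393.19 × 115.31 = 45337 W.
P_in = P_out/η = 45337/0.871 = 52052 W.
I_p = P_in/V_p = 52052/13200 = 3.94 A.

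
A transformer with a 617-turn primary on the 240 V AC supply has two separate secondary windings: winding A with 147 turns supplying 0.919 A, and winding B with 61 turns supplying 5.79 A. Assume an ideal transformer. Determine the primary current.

V_A = 240 × 147/617 = 57.180 V; V_B = 240 × 61/617 = 23.728 V.
P_out = V_A I_A + V_B I_B = 57.180×0.919 + 23.728×5.79 = 52.548 + 137.38 = 189.93 W.
Ideal ⇒ P_in = P_out, so I_p = P_out/V_p = 189.93/240 = 0.791 A.

I_p ≈ 0.791 A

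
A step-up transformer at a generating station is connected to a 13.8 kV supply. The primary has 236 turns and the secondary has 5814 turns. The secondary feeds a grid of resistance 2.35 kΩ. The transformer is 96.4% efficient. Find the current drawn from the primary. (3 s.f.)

V_s = 13800 × 5814/236 = 339970 V.
I_s = V_s/R = 339970/2350 = 144.67 A.
P_out = V_s I_s = 339970 × 144.67 = 4.9183×10^7 W.
P_in = P_out/η = 4.9183×10^7/0.964 = 5.1020×10^7 W.
I_p = P_in/V_p = 5.1020×10^7/13800 = 3700 A.

I_p ≈ 3700 A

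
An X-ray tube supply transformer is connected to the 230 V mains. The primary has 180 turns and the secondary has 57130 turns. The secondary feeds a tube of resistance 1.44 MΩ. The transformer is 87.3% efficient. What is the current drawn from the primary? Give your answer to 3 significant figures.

V_s = 230 × 57130/180 = 72999 V.
I_s = V_s/R = 72999/(1.44×10^6) = 0.050694 A.
P_out = V_s I_s = 72999 × 0.050694 = 3700.6 W.
P_in = P_out/η = 3700.6/0.873 = 4239.0 W.
I_p = P_in/V_p = 4239.0/230 = 18.4 A.

I_p ≈ 18.4 A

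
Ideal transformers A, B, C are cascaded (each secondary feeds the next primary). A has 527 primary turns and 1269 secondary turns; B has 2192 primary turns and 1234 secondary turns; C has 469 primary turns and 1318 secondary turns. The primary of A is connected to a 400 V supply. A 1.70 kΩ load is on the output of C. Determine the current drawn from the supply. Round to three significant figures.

After A: V = 400.00 × 1269/527 = 963.19 V.
After B: V = 963.19 × 1234/2192 = 542.23 V.
After C: V = 542.23 × 1318/469 = 1523.8 V.
I_load = 1523.8/1700 = 0.89635 A, so P_out = 1523.8 × 0.89635 = 1365.9 W.
All ideal ⇒ P_in = P_out, so I_supply = 1365.9/400 = 3.41 A.

I_supply ≈ 3.41 A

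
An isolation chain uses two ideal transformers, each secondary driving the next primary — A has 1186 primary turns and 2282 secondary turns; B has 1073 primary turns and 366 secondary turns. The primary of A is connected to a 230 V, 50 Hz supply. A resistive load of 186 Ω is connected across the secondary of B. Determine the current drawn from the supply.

Secondary of A: V = 230.00 × 2282/1186 = 442.55 V.
Secondary of B: V = 442.55 × 366/1073 = 150.95 V.
I_load = 150.95/186 = 0.81157 A, so P_out = 150.95 × 0.81157 = 122.51 W.
All ideal ⇒ P_in = P_out, so I_supply = 122.51/230 = 0.533 A.

I_supply ≈ 0.533 A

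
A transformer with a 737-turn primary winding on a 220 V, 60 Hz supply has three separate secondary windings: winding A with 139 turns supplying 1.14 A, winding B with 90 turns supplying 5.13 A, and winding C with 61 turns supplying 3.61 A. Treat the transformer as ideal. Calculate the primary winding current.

I_p ≈ 1.14 A

V_A = 220 × 139/737 = 41.493 V; V_B = 220 × 90/737 = 26.866 V; V_C = 220 × 61/737 = 18.209 V.
P_out = V_A I_A + V_B I_B + V_C I_C = 41.493×1.14 + 26.866×5.13 + 18.209×3.61 = 47.301 + 137.82 + 65.734 = 250.86 W.
Ideal ⇒ P_in = P_out, so I_p = P_out/V_p = 250.86/220 = 1.14 A.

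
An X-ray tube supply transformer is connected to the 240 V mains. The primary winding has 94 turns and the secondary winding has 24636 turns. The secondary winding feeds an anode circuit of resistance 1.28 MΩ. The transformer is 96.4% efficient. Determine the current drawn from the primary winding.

I_p ≈ 13.4 A

V_s = 240 × 24636/94 = 62900 V.
I_s = V_s/R = 62900/(1.28×10^6) = 0.049141 A.
P_out = V_s I_s = 62900 × 0.049141 = 3091.0 W.
P_in = P_out/η = 3091.0/0.964 = 3206.4 W.
I_p = P_in/V_p = 3206.4/240 = 13.4 A.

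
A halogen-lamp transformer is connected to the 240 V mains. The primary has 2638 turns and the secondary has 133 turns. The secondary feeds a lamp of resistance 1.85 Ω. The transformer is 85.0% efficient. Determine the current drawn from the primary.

I_p ≈ 0.388 A

V_s = 240 × 133/2638 = 12.100 V.
I_s = V_s/R = 12.100/1.85 = 6.5406 A.
P_out = V_s I_s = 12.100 × 6.5406 = 79.142 W.
P_in = P_out/η = 79.142/0.850 = 93.108 W.
I_p = P_in/V_p = 93.108/240 = 0.388 A.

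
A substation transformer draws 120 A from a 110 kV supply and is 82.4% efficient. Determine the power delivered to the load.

P_in = V_p I_p = 110000 × 120 = 1.3200×10^7 W.
P_out = η P_in = 0.824 × 1.3200×10^7 = 1.09×10^7 W.

P_out ≈ 1.09×10^7 W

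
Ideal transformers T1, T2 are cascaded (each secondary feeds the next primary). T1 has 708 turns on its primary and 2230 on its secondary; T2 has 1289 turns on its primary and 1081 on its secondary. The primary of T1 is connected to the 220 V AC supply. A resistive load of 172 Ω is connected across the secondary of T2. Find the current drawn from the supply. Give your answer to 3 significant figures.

I_supply ≈ 8.92 A

Secondary of T1: V = 220.00 × 2230/708 = 692.94 V.
Secondary of T2: V = 692.94 × 1081/1289 = 581.12 V.
I_load = 581.12/172 = 3.3786 A, so P_out = 581.12 × 3.3786 = 1963.4 W.
All ideal ⇒ P_in = P_out, so I_supply = 1963.4/220 = 8.92 A.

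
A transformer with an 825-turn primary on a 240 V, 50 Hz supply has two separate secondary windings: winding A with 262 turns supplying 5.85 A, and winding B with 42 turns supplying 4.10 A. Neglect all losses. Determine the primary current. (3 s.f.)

I_p ≈ 2.07 A

V_A = 240 × 262/825 = 76.218 V; V_B = 240 × 42/825 = 12.218 V.
P_out = V_A I_A + V_B I_B = 76.218×5.85 + 12.218×4.10 = 445.88 + 50.095 = 495.97 W.
Ideal ⇒ P_in = P_out, so I_p = P_out/V_p = 495.97/240 = 2.07 A.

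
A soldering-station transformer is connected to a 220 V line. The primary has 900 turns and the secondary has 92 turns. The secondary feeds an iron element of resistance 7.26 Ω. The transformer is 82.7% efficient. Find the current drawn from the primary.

V_s = 220 × 92/900 = 22.489 V.
I_s = V_s/R = 22.489/7.26 = 3.0976 A.
P_out = V_s I_s = 22.489 × 3.0976 = 69.663 W.
P_in = P_out/η = 69.663/0.827 = 84.235 W.
I_p = P_in/V_p = 84.235/220 = 0.383 A.

I_p ≈ 0.383 A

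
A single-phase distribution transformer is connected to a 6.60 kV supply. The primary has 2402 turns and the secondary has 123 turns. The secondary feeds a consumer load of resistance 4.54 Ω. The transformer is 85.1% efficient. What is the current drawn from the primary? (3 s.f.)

V_s = 6600 × 123/2402 = 337.97 V.
I_s = V_s/R = 337.97/4.54 = 74.442 A.
P_out = V_s I_s = 337.97 × 74.442 = 25159 W.
P_in = P_out/η = 25159/0.851 = 29564 W.
I_p = P_in/V_p = 29564/6600 = 4.48 A.

I_p ≈ 4.48 A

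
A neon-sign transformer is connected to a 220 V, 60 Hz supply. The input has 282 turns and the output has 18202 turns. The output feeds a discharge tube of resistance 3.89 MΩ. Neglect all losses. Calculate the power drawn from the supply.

V_out = V_in × N_out/N_in = 220 × 18202/282 = 14200 V.
I_out = V_out/R = 14200/(3.89×10^6) = 0.0036504 A.
I_in = I_out × N_out/N_in = 0.0036504 × 18202/282 = 0.23562 A.
P = V_in I_in = 220 × 0.23562 = 51.8 W.

P ≈ 51.8 W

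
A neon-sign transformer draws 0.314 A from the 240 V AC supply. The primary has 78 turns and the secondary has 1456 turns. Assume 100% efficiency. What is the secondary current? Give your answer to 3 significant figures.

I_s ≈ 0.0168 A

I_s/I_p = N_p/N_s, so I_s = 0.314 × 78/1456 = 0.0168 A.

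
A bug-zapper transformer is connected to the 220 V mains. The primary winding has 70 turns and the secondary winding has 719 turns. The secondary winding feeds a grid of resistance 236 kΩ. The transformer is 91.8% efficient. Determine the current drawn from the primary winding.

V_s = 220 × 719/70 = 2259.7 V.
I_s = V_s/R = 2259.7/236000 = 0.0095751 A.
P_out = V_s I_s = 2259.7 × 0.0095751 = 21.637 W.
P_in = P_out/η = 21.637/0.918 = 23.570 W.
I_p = P_in/V_p = 23.570/220 = 0.107 A.

I_p ≈ 0.107 A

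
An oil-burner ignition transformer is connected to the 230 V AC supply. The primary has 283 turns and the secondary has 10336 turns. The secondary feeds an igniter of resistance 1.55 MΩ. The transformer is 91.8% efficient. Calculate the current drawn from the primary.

I_p ≈ 0.216 A

V_s = 230 × 10336/283 = 8400.3 V.
I_s = V_s/R = 8400.3/(1.55×10^6) = 0.0054195 A.
P_out = V_s I_s = 8400.3 × 0.0054195 = 45.526 W.
P_in = P_out/η = 45.526/0.918 = 49.592 W.
I_p = P_in/V_p = 49.592/230 = 0.216 A.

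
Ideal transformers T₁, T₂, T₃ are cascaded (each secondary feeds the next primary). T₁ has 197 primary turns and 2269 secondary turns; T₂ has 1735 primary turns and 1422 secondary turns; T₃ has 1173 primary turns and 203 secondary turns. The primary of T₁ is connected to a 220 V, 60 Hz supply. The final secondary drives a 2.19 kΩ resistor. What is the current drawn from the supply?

Secondary of T₁: V = 220.00 × 2269/197 = 2533.9 V.
Secondary of T₂: V = 2533.9 × 1422/1735 = 2076.8 V.
Secondary of T₃: V = 2076.8 × 203/1173 = 359.41 V.
I_load = 359.41/2190 = 0.16411 A, so P_out = 359.41 × 0.16411 = 58.984 W.
All ideal ⇒ P_in = P_out, so I_supply = 58.984/220 = 0.268 A.

I_supply ≈ 0.268 A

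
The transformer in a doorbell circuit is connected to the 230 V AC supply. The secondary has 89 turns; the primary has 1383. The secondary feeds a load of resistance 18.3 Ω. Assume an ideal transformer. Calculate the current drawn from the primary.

V_s = V_p × N_s/N_p = 230 × 89/1383 = 14.801 V.
I_s = V_s/R = 14.801/18.3 = 0.80881 A.
For an ideal transformer I_p N_p = I_s N_s, so I_p = 0.80881 × 89/1383 = 0.0520 A.

I_p ≈ 0.0520 A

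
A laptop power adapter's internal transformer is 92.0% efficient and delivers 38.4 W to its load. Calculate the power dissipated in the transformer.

P_in = P_out/η = 38.4/0.920 = 41.7391 W.
P_loss = P_in − P_out = 41.7391 − 38.4 = 3.34 W.

P_loss ≈ 3.34 W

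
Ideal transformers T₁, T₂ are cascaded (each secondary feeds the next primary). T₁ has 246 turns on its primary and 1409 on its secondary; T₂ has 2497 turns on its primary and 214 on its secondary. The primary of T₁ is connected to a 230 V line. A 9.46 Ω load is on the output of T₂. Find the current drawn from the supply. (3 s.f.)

Secondary of T₁: V = 230.00 × 1409/246 = 1317.4 V.
Secondary of T₂: V = 1317.4 × 214/2497 = 112.90 V.
I_load = 112.90/9.46 = 11.935 A, so P_out = 112.90 × 11.935 = 1347.4 W.
All ideal ⇒ P_in = P_out, so I_supply = 1347.4/230 = 5.86 A.

I_supply ≈ 5.86 A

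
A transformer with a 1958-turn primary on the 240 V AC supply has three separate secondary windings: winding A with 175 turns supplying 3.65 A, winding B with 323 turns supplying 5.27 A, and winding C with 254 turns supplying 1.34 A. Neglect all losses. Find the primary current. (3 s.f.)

I_p ≈ 1.37 A

V_A = 240 × 175/1958 = 21.450 V; V_B = 240 × 323/1958 = 39.591 V; V_C = 240 × 254/1958 = 31.134 V.
P_out = V_A I_A + V_B I_B + V_C I_C = 21.450×3.65 + 39.591×5.27 + 31.134×1.34 = 78.294 + 208.65 + 41.719 = 328.66 W.
Ideal ⇒ P_in = P_out, so I_p = P_out/V_p = 328.66/240 = 1.37 A.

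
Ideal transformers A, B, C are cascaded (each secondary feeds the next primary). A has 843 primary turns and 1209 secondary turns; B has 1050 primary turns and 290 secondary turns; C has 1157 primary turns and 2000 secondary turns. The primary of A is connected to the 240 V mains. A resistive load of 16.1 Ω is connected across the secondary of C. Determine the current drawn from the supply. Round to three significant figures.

I_supply ≈ 6.99 A

Secondary of A: V = 240.00 × 1209/843 = 344.20 V.
Secondary of B: V = 344.20 × 290/1050 = 95.065 V.
Secondary of C: V = 95.065 × 2000/1157 = 164.33 V.
I_load = 164.33/16.1 = 10.207 A, so P_out = 164.33 × 10.207 = 1677.3 W.
All ideal ⇒ P_in = P_out, so I_supply = 1677.3/240 = 6.99 A.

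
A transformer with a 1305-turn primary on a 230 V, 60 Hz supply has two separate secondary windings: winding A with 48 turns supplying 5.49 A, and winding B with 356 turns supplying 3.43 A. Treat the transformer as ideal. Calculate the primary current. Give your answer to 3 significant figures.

V_A = 230 × 48/1305 = 8.4598 V; V_B = 230 × 356/1305 = 62.743 V.
P_out = V_A I_A + V_B I_B = 8.4598×5.49 + 62.743×3.43 = 46.444 + 215.21 = 261.65 W.
Ideal ⇒ P_in = P_out, so I_p = P_out/V_p = 261.65/230 = 1.14 A.

I_p ≈ 1.14 A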